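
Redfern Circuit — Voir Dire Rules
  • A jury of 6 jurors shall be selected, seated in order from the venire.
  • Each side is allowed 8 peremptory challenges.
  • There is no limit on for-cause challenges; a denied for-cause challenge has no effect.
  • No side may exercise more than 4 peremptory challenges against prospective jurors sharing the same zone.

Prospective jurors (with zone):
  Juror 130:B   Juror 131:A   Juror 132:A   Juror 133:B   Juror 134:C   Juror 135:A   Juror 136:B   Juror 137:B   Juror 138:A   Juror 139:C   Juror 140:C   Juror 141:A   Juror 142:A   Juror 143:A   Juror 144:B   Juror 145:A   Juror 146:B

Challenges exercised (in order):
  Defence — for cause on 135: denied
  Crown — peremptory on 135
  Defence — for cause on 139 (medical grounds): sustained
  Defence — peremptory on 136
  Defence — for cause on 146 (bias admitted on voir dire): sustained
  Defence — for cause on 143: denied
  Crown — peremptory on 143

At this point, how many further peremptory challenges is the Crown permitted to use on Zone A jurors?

Crown peremptories so far: #135, #143 — 2 of 8 used, 6 left overall.
Against Zone A: #135, #143 — 2 used; per-zone cap 4 leaves 2.
Binding limit: min(6, 2) = 2.

2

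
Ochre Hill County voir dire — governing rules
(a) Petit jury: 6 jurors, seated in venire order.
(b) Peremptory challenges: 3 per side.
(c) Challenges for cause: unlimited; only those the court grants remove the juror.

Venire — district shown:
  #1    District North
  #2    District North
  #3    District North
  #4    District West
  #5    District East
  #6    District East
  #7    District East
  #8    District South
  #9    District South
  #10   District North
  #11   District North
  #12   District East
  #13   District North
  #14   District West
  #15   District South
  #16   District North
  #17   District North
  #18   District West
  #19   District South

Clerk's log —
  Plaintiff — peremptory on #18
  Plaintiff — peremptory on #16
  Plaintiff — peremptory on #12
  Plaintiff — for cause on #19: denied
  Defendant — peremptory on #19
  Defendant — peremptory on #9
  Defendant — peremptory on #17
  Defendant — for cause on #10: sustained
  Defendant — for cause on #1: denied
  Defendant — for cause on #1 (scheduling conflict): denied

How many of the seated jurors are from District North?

3

Removed: #9, #10, #12, #16, #17, #18, #19.
Seated jurors 1–6: #1, #2, #3, #4, #5, #6.
Of those, in District North: #1, #2, #3 → 3.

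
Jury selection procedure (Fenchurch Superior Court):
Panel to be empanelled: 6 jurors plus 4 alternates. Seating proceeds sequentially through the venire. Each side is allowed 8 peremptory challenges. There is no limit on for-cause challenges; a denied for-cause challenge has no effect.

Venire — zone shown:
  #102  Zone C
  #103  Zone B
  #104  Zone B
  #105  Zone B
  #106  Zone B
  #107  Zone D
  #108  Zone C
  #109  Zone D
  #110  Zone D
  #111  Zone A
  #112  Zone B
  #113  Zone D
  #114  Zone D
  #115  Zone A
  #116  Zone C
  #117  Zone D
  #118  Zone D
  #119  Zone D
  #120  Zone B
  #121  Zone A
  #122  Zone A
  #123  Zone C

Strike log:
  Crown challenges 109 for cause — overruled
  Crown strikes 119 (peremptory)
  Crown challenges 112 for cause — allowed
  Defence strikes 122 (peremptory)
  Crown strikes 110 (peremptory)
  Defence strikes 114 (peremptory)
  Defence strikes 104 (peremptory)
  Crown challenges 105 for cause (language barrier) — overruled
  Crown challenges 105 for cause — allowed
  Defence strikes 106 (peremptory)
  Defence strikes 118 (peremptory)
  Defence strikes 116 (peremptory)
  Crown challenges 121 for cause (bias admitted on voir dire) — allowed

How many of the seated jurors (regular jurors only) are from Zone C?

2

Removed: #104, #105, #106, #110, #112, #114, #116, #118, #119, #121, #122.
Seated jurors 1–6: #102, #103, #107, #108, #109, #111 (alternates #113, #115, #117, #120 not counted).
Of those, in Zone C: #102, #108 → 2.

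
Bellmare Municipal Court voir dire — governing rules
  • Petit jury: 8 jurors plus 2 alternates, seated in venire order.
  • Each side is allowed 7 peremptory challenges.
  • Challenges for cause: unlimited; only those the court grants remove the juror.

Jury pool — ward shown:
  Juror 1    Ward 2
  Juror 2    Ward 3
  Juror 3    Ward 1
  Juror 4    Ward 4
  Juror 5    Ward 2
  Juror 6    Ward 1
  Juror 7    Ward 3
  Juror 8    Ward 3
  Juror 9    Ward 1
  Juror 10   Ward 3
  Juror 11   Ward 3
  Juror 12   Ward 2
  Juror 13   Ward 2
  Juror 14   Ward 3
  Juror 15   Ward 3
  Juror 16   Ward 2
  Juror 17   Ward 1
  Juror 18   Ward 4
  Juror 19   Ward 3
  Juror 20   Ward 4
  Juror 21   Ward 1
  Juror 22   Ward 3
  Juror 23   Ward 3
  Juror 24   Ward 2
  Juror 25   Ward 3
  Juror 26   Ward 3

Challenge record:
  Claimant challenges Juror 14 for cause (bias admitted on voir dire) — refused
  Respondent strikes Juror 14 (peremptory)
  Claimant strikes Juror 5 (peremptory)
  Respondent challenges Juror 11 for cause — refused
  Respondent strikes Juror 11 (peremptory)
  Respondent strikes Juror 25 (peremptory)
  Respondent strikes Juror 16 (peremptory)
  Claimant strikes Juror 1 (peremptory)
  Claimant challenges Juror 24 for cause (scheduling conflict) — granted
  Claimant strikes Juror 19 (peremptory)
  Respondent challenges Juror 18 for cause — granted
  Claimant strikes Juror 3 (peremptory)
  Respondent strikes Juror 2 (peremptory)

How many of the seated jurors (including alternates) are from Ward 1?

3

Removed: #1, #2, #3, #5, #11, #14, #16, #18, #19, #24, #25.
Seated (10 incl. alternates): #4, #6, #7, #8, #9, #10, #12, #13, #15, #17.
Of those, in Ward 1: #6, #9, #17 → 3.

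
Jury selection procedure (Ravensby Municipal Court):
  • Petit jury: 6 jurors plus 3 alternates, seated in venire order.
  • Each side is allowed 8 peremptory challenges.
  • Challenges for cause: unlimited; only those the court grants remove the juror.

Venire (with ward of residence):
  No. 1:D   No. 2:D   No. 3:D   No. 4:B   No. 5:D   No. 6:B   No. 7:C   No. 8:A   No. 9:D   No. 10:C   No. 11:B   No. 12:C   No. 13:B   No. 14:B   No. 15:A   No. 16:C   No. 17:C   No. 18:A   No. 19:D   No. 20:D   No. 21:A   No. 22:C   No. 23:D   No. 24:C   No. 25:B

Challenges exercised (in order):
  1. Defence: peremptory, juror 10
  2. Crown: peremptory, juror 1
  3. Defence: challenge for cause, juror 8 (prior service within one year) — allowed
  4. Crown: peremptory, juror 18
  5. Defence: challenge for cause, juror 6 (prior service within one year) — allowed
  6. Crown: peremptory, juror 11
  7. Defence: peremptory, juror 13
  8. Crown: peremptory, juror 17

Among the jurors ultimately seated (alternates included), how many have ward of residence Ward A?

1

Removed: #1, #6, #8, #10, #11, #13, #17, #18.
Seated (9 incl. alternates): #2, #3, #4, #5, #7, #9, #12, #14, #15.
Of those, in Ward A: #15 → 1.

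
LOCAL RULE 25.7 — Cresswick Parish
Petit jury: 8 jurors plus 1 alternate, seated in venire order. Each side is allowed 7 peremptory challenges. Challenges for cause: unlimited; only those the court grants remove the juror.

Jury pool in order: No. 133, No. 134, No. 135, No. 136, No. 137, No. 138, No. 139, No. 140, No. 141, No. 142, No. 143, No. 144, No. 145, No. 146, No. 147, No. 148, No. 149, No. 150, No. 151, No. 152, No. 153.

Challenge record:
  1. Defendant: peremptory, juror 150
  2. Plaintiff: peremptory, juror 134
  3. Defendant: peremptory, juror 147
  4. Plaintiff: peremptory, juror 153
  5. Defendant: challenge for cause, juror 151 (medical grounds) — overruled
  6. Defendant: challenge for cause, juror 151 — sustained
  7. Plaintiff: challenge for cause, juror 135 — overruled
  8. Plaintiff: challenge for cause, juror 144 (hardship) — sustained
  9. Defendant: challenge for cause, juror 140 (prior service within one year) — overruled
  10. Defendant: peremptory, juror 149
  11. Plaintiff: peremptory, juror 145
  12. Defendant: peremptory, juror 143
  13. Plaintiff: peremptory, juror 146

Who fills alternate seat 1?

Removed: #134, #143, #144, #145, #146, #147, #149, #150, #151, #153. (#135, #140 stay — for-cause denied.)
Seating in order: seats 1–8 → #133, #135, #136, #137, #138, #139, #140, #141; alternates → #142.
So alternate 1 is #142.

142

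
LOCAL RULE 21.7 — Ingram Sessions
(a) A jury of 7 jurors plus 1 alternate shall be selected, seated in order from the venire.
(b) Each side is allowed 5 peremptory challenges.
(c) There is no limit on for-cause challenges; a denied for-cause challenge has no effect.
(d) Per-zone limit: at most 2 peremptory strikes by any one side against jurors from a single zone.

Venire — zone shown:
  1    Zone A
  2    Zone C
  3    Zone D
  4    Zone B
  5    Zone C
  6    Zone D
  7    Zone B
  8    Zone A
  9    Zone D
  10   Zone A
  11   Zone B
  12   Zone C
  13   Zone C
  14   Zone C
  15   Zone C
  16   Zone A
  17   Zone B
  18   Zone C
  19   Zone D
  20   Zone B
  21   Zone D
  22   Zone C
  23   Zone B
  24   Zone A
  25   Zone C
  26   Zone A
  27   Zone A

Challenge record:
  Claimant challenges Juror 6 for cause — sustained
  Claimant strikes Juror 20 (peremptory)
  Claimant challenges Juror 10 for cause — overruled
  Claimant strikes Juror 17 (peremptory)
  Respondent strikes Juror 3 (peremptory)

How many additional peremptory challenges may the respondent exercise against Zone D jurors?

1

Respondent peremptories so far: #3 — 1 of 5 used, 4 left overall.
Against Zone D: #3 — 1 used; per-zone cap 2 leaves 1.
Binding limit: min(4, 1) = 1.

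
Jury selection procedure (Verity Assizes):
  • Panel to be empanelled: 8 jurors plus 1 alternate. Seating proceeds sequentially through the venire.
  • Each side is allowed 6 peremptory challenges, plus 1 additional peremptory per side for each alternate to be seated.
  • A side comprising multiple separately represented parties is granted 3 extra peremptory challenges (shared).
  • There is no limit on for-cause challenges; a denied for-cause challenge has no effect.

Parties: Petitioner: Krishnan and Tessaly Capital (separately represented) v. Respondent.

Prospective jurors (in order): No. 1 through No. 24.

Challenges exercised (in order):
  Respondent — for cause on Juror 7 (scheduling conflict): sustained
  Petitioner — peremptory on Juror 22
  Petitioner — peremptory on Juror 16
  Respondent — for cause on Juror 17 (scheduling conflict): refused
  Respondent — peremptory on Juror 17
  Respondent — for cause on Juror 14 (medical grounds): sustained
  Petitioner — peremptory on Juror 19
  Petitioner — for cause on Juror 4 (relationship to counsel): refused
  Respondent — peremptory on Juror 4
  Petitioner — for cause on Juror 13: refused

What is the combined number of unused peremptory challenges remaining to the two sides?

12

Petitioner allotment: 6 base + 1 × 1 alternate + 3 multi-party = 10. Respondent allotment: 6 base + 1 × 1 alternate = 7.
Petitioner peremptories used: #22, #16, #19 — 3 (for-cause on #4, #13 don't count).
Respondent peremptories used: #17, #4 — 2 (for-cause on #7, #17, #14 don't count).
Remaining: (10 − 3) + (7 − 2) = 12.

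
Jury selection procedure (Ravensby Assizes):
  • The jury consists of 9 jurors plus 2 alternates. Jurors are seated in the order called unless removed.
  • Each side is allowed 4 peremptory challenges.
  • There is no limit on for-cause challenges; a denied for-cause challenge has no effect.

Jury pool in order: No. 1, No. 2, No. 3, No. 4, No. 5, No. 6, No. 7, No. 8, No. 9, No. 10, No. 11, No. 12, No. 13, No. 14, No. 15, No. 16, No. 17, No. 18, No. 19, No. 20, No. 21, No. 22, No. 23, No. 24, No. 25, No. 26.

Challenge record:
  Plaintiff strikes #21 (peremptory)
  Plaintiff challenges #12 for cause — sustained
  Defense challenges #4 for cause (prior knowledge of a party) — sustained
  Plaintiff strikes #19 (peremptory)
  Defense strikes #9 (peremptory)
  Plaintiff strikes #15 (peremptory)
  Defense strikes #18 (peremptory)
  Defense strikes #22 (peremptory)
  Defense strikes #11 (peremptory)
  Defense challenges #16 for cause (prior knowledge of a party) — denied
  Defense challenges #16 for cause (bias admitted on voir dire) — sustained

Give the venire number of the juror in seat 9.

13

Removed: #4, #9, #11, #12, #15, #16, #18, #19, #21, #22.
Seating in order: seats 1–9 → #1, #2, #3, #5, #6, #7, #8, #10, #13; alternates → #14, #17.
So seat 9 is #13.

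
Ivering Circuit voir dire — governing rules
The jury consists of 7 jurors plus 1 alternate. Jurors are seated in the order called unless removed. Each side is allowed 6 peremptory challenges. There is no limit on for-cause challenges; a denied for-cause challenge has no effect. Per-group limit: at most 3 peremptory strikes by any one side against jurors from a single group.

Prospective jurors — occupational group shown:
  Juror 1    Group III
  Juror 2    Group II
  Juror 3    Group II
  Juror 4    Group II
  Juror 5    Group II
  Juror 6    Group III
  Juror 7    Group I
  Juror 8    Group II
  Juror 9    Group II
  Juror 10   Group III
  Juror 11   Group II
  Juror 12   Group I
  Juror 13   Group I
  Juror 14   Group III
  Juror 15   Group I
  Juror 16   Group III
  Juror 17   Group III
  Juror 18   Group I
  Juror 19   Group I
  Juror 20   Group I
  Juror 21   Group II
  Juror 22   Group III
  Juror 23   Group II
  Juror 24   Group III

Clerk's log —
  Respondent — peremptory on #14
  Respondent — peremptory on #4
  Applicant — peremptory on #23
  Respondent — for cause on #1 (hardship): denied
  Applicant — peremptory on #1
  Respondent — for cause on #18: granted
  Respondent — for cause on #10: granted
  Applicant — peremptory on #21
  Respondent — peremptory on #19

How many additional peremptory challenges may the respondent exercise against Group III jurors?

2

Respondent peremptories so far: #14, #4, #19 — 3 of 6 used, 3 left overall.
Against Group III: #14 — 1 used; per-group cap 3 leaves 2.
Binding limit: min(3, 2) = 2.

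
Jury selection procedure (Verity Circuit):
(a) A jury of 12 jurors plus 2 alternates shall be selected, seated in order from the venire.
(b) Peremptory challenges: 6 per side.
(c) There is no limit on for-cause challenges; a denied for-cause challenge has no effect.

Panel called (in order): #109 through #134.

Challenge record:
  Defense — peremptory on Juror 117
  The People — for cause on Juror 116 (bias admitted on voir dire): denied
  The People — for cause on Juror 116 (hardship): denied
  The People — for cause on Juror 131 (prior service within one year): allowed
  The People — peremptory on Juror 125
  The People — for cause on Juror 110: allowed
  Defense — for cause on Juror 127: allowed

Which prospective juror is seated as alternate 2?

124

Removed: #110, #117, #125, #127, #131. (#116 stays — for-cause denied.)
Seating in order: seats 1–12 → #109, #111, #112, #113, #114, #115, #116, #118, #119, #120, #121, #122; alternates → #123, #124.
So alternate 2 is #124.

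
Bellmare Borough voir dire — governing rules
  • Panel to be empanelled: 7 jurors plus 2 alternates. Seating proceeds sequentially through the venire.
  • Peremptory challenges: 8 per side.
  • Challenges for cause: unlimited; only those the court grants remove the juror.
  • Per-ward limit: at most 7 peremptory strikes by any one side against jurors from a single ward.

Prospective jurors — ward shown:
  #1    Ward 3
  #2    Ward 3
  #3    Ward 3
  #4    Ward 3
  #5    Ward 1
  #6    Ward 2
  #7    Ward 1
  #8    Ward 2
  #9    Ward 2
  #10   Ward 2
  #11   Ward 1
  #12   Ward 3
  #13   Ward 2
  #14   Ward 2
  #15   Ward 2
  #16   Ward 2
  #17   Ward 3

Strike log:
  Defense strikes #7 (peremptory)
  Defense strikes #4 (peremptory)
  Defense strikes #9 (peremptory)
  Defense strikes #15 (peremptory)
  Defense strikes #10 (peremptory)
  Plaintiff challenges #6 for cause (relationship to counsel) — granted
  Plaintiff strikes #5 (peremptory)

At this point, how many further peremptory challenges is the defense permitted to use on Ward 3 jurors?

Defense peremptories so far: #7, #4, #9, #15, #10 — 5 of 8 used, 3 left overall.
Against Ward 3: #4 — 1 used; per-ward cap 7 leaves 6.
Binding limit: min(3, 6) = 3.

3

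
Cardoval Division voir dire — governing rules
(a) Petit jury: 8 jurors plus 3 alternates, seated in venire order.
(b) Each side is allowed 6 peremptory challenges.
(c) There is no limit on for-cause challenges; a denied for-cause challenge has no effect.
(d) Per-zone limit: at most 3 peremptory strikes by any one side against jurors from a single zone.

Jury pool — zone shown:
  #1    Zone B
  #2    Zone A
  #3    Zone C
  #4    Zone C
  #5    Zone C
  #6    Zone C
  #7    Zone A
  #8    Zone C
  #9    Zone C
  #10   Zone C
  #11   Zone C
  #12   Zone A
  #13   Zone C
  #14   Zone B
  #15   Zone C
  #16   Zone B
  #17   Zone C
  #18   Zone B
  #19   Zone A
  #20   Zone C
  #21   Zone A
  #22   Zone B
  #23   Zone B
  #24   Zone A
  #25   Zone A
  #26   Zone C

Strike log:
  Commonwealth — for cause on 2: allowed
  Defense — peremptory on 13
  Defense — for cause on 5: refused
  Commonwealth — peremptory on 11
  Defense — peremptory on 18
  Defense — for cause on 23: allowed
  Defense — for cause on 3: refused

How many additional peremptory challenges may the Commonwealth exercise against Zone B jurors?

Commonwealth peremptories so far: #11 — 1 of 6 used, 5 left overall.
Against Zone B: none yet — per-zone cap 3 leaves 3.
Binding limit: min(5, 3) = 3.

3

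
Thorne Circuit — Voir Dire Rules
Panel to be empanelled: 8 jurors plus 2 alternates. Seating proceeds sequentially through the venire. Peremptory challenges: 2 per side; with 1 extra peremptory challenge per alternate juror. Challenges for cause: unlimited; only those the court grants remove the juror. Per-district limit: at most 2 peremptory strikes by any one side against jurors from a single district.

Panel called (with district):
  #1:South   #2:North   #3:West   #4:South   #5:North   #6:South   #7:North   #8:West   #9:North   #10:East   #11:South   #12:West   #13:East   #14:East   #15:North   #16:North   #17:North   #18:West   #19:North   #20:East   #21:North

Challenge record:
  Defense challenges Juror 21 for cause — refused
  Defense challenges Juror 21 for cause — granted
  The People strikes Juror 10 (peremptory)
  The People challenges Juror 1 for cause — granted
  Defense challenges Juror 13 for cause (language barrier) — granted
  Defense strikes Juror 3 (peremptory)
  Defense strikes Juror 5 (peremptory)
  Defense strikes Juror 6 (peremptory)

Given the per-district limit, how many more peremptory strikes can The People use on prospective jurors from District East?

The People peremptories so far: #10 — 1 of 4 used, 3 left overall.
Against District East: #10 — 1 used; per-district cap 2 leaves 1.
Binding limit: min(3, 1) = 1.

1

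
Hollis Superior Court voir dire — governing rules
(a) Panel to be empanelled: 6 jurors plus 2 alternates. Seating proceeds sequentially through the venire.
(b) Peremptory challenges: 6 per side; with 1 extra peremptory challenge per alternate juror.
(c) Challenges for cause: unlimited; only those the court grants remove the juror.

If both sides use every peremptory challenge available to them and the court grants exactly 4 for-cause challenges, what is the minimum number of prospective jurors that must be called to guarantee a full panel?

28

Seats to fill: 6 + 2 alternates = 8.
Peremptories: 6 + 1×2 = 8 per side × 2 sides = 16.
For-cause removals: 4.
Minimum venire: 8 + 16 + 4 = 28.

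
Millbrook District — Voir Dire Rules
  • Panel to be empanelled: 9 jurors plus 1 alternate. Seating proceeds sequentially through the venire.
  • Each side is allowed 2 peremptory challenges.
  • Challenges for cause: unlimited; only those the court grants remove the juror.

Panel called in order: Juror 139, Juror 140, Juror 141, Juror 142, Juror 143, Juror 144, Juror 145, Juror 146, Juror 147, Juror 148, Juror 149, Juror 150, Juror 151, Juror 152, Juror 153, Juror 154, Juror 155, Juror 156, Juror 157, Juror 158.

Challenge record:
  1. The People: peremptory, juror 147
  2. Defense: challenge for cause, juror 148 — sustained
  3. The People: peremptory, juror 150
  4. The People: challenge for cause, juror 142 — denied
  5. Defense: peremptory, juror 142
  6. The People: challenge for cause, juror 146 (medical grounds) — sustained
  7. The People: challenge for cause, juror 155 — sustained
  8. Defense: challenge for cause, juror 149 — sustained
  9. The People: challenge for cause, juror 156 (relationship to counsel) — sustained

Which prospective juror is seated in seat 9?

Removed: #142, #146, #147, #148, #149, #150, #155, #156.
Seating in order: seats 1–9 → #139, #140, #141, #143, #144, #145, #151, #152, #153; alternates → #154.
So seat 9 is #153.

153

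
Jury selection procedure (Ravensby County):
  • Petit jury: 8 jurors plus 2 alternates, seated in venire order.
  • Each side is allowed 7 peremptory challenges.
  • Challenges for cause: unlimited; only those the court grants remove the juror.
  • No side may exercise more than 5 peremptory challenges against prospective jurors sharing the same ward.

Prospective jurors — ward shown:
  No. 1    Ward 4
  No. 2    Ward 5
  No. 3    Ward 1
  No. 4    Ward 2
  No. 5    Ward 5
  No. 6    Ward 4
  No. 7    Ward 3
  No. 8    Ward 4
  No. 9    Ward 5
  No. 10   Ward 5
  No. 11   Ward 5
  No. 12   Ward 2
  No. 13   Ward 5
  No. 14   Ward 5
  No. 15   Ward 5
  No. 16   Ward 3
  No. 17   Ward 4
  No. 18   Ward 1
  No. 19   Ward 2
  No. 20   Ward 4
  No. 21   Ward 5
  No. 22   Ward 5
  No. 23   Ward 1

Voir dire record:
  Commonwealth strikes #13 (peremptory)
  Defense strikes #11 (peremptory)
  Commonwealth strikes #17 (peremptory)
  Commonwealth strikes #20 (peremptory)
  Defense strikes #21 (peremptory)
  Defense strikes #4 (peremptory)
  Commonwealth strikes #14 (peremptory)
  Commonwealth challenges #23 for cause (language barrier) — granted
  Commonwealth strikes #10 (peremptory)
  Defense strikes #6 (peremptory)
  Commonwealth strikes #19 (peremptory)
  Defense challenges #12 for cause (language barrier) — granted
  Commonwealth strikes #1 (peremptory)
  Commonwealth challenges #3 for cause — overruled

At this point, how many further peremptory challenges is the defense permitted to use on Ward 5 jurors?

Defense peremptories so far: #11, #21, #4, #6 — 4 of 7 used, 3 left overall.
Against Ward 5: #11, #21 — 2 used; per-ward cap 5 leaves 3.
Binding limit: min(3, 3) = 3.

3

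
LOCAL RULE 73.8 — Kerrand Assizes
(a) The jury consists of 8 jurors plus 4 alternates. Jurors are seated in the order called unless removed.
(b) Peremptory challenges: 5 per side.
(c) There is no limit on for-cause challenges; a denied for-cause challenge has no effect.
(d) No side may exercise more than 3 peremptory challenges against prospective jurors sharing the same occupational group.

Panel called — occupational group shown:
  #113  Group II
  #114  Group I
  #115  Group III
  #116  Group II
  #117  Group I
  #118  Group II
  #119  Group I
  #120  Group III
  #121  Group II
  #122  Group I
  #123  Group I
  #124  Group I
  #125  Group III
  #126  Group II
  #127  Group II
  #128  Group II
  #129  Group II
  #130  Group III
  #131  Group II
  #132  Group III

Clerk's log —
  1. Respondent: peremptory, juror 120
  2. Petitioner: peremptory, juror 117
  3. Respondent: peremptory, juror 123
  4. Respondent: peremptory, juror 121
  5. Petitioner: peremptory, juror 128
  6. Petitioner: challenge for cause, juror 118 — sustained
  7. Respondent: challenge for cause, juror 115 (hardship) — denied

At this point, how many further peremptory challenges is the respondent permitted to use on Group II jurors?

2

Respondent peremptories so far: #120, #123, #121 — 3 of 5 used, 2 left overall.
Against Group II: #121 — 1 used; per-group cap 3 leaves 2.
Binding limit: min(2, 2) = 2.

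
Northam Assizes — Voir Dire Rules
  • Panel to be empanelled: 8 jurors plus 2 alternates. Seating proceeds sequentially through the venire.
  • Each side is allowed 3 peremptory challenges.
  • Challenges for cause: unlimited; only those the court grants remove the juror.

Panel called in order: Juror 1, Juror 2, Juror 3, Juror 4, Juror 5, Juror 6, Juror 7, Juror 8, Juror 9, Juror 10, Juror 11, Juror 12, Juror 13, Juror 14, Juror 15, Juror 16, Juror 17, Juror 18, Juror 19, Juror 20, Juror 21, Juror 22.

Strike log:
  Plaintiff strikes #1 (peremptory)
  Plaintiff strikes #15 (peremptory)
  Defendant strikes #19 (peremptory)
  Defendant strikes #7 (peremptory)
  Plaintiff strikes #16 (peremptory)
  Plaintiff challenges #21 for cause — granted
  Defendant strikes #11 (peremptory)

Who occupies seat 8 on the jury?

Removed: #1, #7, #11, #15, #16, #19, #21.
Filling seats in venire order through position 8: #2, #3, #4, #5, #6, #8, #9, #10.
So seat 8 is #10.

10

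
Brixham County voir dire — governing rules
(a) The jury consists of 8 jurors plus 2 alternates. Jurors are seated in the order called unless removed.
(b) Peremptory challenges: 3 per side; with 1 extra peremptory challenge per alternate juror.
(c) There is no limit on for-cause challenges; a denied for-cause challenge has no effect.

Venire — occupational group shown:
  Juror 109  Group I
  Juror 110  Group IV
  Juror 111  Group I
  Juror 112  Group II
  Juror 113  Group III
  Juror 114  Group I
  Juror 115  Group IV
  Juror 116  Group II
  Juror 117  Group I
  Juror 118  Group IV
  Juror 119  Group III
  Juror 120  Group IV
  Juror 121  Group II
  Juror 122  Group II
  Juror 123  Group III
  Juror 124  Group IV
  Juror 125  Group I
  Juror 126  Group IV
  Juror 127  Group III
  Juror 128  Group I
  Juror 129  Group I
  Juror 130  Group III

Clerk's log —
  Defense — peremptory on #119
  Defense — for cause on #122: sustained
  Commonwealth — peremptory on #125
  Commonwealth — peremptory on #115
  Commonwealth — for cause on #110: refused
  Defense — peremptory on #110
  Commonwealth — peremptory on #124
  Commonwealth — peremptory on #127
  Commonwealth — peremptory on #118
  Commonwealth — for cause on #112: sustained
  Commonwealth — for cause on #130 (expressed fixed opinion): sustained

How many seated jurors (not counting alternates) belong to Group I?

Removed: #110, #112, #115, #118, #119, #122, #124, #125, #127, #130.
Seated jurors 1–8: #109, #111, #113, #114, #116, #117, #120, #121 (alternates #123, #126 not counted).
Of those, in Group I: #109, #111, #114, #117 → 4.

4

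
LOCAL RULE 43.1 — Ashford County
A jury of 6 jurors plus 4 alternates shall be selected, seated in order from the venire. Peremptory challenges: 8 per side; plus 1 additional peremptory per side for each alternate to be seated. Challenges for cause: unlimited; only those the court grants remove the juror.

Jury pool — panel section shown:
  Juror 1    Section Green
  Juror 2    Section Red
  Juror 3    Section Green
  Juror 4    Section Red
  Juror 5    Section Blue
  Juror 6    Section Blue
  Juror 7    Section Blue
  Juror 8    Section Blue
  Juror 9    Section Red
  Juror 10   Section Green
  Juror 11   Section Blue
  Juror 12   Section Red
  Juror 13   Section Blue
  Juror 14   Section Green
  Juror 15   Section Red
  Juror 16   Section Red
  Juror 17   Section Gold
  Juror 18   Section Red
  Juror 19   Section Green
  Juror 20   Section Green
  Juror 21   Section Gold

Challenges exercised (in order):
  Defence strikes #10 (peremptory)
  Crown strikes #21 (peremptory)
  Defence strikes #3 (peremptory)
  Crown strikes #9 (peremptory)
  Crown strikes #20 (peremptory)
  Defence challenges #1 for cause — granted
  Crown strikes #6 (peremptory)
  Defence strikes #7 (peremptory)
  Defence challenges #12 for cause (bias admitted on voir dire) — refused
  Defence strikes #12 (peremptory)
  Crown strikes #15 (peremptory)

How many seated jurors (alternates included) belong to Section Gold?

Removed: #1, #3, #6, #7, #9, #10, #12, #15, #20, #21.
Seated (10 incl. alternates): #2, #4, #5, #8, #11, #13, #14, #16, #17, #18.
Of those, in Section Gold: #17 → 1.

1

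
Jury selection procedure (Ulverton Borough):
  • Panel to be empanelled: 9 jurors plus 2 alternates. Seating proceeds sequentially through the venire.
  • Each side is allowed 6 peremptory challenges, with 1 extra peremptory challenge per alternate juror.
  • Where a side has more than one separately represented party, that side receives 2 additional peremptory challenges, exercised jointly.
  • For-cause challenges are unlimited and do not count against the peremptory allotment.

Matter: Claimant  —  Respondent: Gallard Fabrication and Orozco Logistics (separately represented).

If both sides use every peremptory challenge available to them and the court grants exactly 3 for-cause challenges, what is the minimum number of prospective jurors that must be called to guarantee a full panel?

Seats to fill: 9 + 2 alternates = 11.
Peremptories — Claimant: 6 + 1×2 = 8; Respondent: 6 + 1×2 + 2 = 10; total 18.
For-cause removals: 3.
Minimum venire: 11 + 18 + 3 = 32.

32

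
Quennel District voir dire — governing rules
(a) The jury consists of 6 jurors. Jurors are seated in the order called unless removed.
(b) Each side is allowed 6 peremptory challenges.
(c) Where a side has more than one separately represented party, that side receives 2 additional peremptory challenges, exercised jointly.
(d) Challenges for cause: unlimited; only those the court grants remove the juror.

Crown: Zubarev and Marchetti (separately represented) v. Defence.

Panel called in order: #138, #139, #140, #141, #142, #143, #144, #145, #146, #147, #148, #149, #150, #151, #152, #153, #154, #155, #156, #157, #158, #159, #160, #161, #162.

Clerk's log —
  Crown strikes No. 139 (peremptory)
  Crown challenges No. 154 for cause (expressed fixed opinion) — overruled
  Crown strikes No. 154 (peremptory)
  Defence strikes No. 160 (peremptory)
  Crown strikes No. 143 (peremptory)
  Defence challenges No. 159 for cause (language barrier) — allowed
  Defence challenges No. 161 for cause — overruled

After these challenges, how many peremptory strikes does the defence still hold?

5

Defence allotment: 6.
Defence peremptories used: #160 — 1 (for-cause on #159, #161 don't count).
Remaining: 6 − 1 = 5.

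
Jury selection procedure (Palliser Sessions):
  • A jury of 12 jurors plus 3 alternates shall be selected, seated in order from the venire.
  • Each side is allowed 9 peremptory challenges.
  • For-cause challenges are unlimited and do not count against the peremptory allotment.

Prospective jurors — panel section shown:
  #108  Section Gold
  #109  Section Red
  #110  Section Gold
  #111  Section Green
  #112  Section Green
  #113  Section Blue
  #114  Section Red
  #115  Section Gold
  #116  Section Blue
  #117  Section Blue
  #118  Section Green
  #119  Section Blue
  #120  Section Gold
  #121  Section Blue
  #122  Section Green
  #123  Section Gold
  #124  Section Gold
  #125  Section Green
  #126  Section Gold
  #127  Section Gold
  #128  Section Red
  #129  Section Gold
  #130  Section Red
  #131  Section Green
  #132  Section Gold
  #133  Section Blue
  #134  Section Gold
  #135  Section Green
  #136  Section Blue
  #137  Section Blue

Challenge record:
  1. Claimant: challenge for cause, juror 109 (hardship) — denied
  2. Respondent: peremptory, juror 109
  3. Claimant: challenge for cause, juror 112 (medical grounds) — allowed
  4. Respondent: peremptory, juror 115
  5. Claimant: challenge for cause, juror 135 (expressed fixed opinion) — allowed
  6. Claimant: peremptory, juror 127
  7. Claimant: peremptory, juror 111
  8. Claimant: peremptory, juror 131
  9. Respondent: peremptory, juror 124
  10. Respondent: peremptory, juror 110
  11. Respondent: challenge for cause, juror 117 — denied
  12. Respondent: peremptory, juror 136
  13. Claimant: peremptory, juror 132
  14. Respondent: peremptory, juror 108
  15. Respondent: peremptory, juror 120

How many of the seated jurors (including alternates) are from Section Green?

3

Removed: #108, #109, #110, #111, #112, #115, #120, #124, #127, #131, #132, #135, #136.
Seated (15 incl. alternates): #113, #114, #116, #117, #118, #119, #121, #122, #123, #125, #126, #128, #129, #130, #133.
Of those, in Section Green: #118, #122, #125 → 3.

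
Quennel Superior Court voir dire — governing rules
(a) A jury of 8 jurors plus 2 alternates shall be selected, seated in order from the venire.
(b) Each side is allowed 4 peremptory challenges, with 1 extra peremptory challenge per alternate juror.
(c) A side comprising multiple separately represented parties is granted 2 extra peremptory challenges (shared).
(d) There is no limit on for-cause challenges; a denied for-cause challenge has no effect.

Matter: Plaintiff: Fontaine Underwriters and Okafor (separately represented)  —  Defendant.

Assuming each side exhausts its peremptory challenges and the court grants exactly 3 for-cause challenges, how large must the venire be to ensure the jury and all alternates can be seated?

27

Seats to fill: 8 + 2 alternates = 10.
Peremptories — Plaintiff: 4 + 1×2 + 2 = 8; Defendant: 4 + 1×2 = 6; total 14.
For-cause removals: 3.
Minimum venire: 10 + 14 + 3 = 27.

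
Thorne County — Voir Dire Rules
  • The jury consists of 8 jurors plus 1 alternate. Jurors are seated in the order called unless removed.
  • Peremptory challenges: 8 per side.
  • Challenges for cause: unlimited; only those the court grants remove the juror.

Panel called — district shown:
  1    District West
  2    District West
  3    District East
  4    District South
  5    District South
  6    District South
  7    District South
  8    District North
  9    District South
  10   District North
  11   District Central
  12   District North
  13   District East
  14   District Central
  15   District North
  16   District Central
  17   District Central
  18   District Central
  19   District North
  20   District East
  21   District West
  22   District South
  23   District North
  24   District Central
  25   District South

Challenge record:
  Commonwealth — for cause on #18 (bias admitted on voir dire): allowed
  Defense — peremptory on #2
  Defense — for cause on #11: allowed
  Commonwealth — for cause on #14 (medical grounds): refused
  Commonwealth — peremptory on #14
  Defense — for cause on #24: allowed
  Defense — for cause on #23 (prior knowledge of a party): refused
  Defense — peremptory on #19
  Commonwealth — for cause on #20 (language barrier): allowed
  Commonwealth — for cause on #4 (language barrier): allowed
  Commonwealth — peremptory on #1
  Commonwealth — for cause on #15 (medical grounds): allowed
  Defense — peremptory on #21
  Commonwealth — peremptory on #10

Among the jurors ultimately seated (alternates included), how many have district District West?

Removed: #1, #2, #4, #10, #11, #14, #15, #18, #19, #20, #21, #24.
Seated (9 incl. alternates): #3, #5, #6, #7, #8, #9, #12, #13, #16.
None of those are in District West → 0.

0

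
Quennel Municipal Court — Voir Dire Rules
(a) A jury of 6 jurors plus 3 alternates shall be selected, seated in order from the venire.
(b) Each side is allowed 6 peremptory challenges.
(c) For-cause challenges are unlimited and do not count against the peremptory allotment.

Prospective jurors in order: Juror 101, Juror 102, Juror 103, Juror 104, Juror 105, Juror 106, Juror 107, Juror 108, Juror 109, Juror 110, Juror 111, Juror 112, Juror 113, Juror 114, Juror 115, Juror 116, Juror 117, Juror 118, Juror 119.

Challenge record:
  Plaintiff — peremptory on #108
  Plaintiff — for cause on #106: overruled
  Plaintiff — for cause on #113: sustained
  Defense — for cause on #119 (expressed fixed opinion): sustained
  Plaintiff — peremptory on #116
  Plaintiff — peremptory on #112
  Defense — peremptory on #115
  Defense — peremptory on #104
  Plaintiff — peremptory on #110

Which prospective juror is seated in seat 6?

107

Removed: #104, #108, #110, #112, #113, #115, #116, #119. (#106 stays — for-cause denied.)
Seating in order: seats 1–6 → #101, #102, #103, #105, #106, #107; alternates → #109, #111, #114.
So seat 6 is #107.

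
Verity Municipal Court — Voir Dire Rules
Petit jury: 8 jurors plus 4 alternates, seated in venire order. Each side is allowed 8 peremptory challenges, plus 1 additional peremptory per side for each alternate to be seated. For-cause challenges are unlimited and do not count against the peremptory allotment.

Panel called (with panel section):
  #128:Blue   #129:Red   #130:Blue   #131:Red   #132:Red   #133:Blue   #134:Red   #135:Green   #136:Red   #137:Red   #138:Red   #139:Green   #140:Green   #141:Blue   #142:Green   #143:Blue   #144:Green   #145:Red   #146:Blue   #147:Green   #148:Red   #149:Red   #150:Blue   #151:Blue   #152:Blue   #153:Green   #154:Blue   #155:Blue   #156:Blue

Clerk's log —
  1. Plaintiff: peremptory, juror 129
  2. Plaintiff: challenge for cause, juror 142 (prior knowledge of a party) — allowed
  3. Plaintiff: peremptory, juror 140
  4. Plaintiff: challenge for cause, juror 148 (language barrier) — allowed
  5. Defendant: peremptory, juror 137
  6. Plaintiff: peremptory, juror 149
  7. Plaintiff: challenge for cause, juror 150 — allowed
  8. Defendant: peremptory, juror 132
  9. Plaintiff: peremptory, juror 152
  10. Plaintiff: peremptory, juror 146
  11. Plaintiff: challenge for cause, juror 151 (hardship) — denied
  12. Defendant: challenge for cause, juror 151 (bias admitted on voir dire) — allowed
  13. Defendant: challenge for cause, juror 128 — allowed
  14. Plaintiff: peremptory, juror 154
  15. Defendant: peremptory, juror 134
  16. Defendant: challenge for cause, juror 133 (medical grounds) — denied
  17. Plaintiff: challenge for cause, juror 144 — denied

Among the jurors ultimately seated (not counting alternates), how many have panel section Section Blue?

3

Removed: #128, #129, #132, #134, #137, #140, #142, #146, #148, #149, #150, #151, #152, #154.
Seated jurors 1–8: #130, #131, #133, #135, #136, #138, #139, #141 (alternates #143, #144, #145, #147 not counted).
Of those, in Section Blue: #130, #133, #141 → 3.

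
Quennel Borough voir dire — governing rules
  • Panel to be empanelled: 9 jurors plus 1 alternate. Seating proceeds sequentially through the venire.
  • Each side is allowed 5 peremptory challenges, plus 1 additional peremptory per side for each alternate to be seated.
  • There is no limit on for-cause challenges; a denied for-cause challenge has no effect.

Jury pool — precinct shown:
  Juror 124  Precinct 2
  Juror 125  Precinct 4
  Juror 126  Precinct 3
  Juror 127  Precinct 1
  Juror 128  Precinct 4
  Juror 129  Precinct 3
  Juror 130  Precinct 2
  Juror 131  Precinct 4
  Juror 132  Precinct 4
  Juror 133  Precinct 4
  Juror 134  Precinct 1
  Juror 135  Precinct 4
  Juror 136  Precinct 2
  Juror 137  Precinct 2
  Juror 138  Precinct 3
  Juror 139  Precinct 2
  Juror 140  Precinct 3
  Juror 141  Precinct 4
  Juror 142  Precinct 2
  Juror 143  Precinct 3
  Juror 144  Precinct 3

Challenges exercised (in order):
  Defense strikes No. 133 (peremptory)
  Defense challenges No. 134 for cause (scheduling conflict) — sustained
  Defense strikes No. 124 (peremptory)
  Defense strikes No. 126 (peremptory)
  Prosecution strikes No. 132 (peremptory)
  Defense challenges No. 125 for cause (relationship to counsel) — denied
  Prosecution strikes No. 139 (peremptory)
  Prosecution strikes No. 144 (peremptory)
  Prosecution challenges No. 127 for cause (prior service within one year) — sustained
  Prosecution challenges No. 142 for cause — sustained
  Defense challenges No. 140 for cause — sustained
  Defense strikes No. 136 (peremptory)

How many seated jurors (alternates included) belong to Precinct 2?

2

Removed: #124, #126, #127, #132, #133, #134, #136, #139, #140, #142, #144.
Seated (10 incl. alternates): #125, #128, #129, #130, #131, #135, #137, #138, #141, #143.
Of those, in Precinct 2: #130, #137 → 2.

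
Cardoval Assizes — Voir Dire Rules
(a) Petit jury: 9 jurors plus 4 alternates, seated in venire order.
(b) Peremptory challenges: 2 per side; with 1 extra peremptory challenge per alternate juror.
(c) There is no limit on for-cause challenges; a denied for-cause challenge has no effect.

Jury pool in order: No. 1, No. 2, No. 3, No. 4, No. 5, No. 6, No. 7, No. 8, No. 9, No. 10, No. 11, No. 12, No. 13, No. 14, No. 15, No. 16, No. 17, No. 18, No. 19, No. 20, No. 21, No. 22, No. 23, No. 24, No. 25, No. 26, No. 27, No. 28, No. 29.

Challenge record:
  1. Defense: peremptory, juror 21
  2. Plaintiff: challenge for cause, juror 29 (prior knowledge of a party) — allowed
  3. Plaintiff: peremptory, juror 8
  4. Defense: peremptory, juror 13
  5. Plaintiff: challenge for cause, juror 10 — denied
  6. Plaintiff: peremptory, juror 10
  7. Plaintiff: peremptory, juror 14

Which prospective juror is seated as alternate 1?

Removed: #8, #10, #13, #14, #21, #29.
Seating in order: seats 1–9 → #1, #2, #3, #4, #5, #6, #7, #9, #11; alternates → #12, #15, #16, #17.
So alternate 1 is #12.

12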